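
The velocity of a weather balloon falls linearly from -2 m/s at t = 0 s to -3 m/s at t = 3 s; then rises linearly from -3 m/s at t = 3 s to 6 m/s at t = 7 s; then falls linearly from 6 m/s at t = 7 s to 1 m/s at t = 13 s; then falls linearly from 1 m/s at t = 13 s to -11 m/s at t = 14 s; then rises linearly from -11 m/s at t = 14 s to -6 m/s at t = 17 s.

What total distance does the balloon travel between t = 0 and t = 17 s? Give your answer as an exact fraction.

829/12 m

Distance (not displacement) is the total path length: add the absolute areas under v-t.
0–3 s: |½(-2 + -3)(3)| = 7.5 m
3–7 s: v = 0 at t = 13/3 s; triangle areas 2 + 8 = 10 m
7–13 s: |½(6 + 1)(6)| = 21 m
13–14 s: v = 0 at t = 157/12 s; triangle areas 1/24 + 121/24 = 61/12 m
14–17 s: |½(-11 + -6)(3)| = 25.5 m
Total distance = 829/12 m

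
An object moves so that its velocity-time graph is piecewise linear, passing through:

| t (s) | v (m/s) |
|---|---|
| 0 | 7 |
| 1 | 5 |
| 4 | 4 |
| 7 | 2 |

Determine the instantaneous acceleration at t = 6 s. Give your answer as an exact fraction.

Acceleration is the slope of the v-t graph on 4–7 s: (2 − 4)/(7 − 4) = -2/3 m/s².

-2/3 m/s²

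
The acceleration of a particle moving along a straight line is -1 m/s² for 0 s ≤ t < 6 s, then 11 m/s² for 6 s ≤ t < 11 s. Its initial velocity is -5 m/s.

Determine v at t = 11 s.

44 m/s

Δv equals the area under the a-t graph; then v = v₀ + Δv.
0–6 s: -1 × 6 = -6 m/s
6–11 s: 11 × 5 = 55 m/s
Δv = 49 m/s, so v(11) = -5 + (49) = 44 m/s.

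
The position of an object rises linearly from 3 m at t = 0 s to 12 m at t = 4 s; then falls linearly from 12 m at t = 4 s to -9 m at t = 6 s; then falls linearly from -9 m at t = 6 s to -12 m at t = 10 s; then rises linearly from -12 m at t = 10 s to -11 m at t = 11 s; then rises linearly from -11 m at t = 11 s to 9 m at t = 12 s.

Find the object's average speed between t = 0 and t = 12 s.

Average speed = (total path length)/(elapsed time); on a piecewise-linear x-t graph the path length is Σ|Δx|.
0–4 s: |Δx| = |12 − 3| = 9 m
4–6 s: |Δx| = |-9 − 12| = 21 m
6–10 s: |Δx| = |-12 − -9| = 3 m
10–11 s: |Δx| = |-11 − -12| = 1 m
11–12 s: |Δx| = |9 − -11| = 20 m
Total path = 54 m; average speed = 54/12 = 4.5 m/s.

4.5 m/s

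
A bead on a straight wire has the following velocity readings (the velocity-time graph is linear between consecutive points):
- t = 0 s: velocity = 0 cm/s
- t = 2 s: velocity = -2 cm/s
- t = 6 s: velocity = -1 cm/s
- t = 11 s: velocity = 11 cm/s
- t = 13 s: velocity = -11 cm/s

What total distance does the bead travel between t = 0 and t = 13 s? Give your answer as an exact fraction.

533/12 cm

Total distance travelled is ∫|v| dt — sum the magnitudes of each area piece.
0–2 s: |½(0 + -2)(2)| = 2 cm
2–6 s: |½(-2 + -1)(4)| = 6 cm
6–11 s: v = 0 at t = 77/12 s; triangle areas 5/24 + 605/24 = 305/12 cm
11–13 s: v = 0 at t = 12 s; triangle areas 5.5 + 5.5 = 11 cm
Total distance = 533/12 cm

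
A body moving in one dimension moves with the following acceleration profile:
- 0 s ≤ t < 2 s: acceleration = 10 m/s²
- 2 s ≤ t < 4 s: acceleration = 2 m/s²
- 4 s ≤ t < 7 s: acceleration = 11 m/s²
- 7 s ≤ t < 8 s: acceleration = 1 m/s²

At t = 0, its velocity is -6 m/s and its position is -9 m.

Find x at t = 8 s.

186 m

On each constant-a segment, Δv = aΔt and Δx = v₀Δt + ½aΔt²; chain segment to segment.
0–2 s: v starts -6 m/s; Δx = -6·2 + ½·10·2² = 8 m; v ends 14 m/s.
2–4 s: v starts 14 m/s; Δx = 14·2 + ½·2·2² = 32 m; v ends 18 m/s.
4–7 s: v starts 18 m/s; Δx = 18·3 + ½·11·3² = 103.5 m; v ends 51 m/s.
7–8 s: v starts 51 m/s; Δx = 51·1 + ½·1·1² = 51.5 m; v ends 52 m/s.
x(8) = -9 + Σ Δx = 186 m.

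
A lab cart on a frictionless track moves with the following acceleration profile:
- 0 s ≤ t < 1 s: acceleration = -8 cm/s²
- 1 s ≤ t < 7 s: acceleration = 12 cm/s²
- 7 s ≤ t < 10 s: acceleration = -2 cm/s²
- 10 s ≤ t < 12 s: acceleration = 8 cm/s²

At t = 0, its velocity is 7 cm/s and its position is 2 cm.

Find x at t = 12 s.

565 cm

On each constant-a segment, Δv = aΔt and Δx = v₀Δt + ½aΔt²; chain segment to segment.
0–1 s: v starts 7 cm/s; Δx = 7·1 + ½·-8·1² = 3 cm; v ends -1 cm/s.
1–7 s: v starts -1 cm/s; Δx = -1·6 + ½·12·6² = 210 cm; v ends 71 cm/s.
7–10 s: v starts 71 cm/s; Δx = 71·3 + ½·-2·3² = 204 cm; v ends 65 cm/s.
10–12 s: v starts 65 cm/s; Δx = 65·2 + ½·8·2² = 146 cm; v ends 81 cm/s.
x(12) = 2 + Σ Δx = 565 cm.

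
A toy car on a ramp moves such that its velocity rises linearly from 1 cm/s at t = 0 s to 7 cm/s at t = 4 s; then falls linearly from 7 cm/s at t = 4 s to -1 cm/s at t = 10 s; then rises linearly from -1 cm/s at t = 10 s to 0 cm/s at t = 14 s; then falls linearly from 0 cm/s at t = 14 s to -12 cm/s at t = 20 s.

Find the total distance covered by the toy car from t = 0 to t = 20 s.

72.75 cm

Distance (not displacement) is the total path length: add the absolute areas under v-t.
0–4 s: |½(1 + 7)(4)| = 16 cm
4–10 s: v = 0 at t = 9.25 s; triangle areas 18.375 + 0.375 = 18.75 cm
10–14 s: |½(-1 + 0)(4)| = 2 cm
14–20 s: |½(0 + -12)(6)| = 36 cm
Total distance = 72.75 cm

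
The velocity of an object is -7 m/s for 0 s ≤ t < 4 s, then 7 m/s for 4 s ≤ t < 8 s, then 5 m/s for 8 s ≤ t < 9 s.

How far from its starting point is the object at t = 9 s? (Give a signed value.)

Net displacement equals the area under the velocity-time graph (areas below the axis count negative).
0–4 s: -7 × 4 = -28 m
4–8 s: 7 × 4 = 28 m
8–9 s: 5 × 1 = 5 m
Net displacement = 5 m

5 m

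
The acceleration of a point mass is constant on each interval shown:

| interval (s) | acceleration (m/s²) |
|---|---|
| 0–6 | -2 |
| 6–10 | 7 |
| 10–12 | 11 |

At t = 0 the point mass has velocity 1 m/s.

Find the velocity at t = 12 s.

39 m/s

Δv equals the area under the a-t graph; then v = v₀ + Δv.
0–6 s: -2 × 6 = -12 m/s
6–10 s: 7 × 4 = 28 m/s
10–12 s: 11 × 2 = 22 m/s
Δv = 38 m/s, so v(12) = 1 + (38) = 39 m/s.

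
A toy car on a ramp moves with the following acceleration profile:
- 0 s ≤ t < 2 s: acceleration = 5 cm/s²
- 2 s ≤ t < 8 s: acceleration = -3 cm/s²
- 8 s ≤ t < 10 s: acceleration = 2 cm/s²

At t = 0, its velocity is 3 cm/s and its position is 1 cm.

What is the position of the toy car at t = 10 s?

35 cm

On each constant-a segment, Δv = aΔt and Δx = v₀Δt + ½aΔt²; chain segment to segment.
0–2 s: v starts 3 cm/s; Δx = 3·2 + ½·5·2² = 16 cm; v ends 13 cm/s.
2–8 s: v starts 13 cm/s; Δx = 13·6 + ½·-3·6² = 24 cm; v ends -5 cm/s.
8–10 s: v starts -5 cm/s; Δx = -5·2 + ½·2·2² = -6 cm; v ends -1 cm/s.
x(10) = 1 + Σ Δx = 35 cm.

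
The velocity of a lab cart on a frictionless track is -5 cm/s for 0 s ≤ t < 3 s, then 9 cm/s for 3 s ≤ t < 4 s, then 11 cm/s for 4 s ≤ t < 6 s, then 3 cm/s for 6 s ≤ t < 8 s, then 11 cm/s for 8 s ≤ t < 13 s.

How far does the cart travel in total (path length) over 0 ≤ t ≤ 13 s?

107 cm

Distance (not displacement) is the total path length: add the absolute areas under v-t.
0–3 s: |-5| × 3 = 15 cm
3–4 s: |9| × 1 = 9 cm
4–6 s: |11| × 2 = 22 cm
6–8 s: |3| × 2 = 6 cm
8–13 s: |11| × 5 = 55 cm
Total distance = 107 cm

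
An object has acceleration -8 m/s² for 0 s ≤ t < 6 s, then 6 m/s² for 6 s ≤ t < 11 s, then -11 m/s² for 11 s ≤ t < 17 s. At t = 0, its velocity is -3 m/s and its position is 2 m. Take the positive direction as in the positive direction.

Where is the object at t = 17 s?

On each constant-a segment, Δv = aΔt and Δx = v₀Δt + ½aΔt²; chain segment to segment.
0–6 s: v starts -3 m/s; Δx = -3·6 + ½·-8·6² = -162 m; v ends -51 m/s.
6–11 s: v starts -51 m/s; Δx = -51·5 + ½·6·5² = -180 m; v ends -21 m/s.
11–17 s: v starts -21 m/s; Δx = -21·6 + ½·-11·6² = -324 m; v ends -87 m/s.
x(17) = 2 + Σ Δx = -664 m.

-664 m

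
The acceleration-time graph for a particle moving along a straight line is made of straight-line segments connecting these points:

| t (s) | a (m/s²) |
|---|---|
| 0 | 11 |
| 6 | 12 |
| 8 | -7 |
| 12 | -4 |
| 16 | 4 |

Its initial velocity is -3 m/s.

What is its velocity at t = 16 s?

Δv equals the area under the a-t graph; then v = v₀ + Δv.
0–6 s: ½(11 + 12)(6) = 69 m/s
6–8 s: ½(12 + -7)(2) = 5 m/s
8–12 s: ½(-7 + -4)(4) = -22 m/s
12–16 s: ½(-4 + 4)(4) = 0 m/s
Δv = 52 m/s, so v(16) = -3 + (52) = 49 m/s.

49 m/s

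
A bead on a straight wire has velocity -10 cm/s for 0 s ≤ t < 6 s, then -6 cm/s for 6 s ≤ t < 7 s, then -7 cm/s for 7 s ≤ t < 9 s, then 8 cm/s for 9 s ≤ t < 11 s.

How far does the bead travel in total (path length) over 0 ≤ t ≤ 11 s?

96 cm

Total distance travelled is ∫|v| dt — sum the magnitudes of each area piece.
0–6 s: |-10| × 6 = 60 cm
6–7 s: |-6| × 1 = 6 cm
7–9 s: |-7| × 2 = 14 cm
9–11 s: |8| × 2 = 16 cm
Total distance = 96 cm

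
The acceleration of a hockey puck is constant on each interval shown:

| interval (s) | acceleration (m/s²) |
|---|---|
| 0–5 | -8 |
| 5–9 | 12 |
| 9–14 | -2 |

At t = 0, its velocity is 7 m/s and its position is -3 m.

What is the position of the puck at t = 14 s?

-54 m

On each constant-a segment, Δv = aΔt and Δx = v₀Δt + ½aΔt²; chain segment to segment.
0–5 s: v starts 7 m/s; Δx = 7·5 + ½·-8·5² = -65 m; v ends -33 m/s.
5–9 s: v starts -33 m/s; Δx = -33·4 + ½·12·4² = -36 m; v ends 15 m/s.
9–14 s: v starts 15 m/s; Δx = 15·5 + ½·-2·5² = 50 m; v ends 5 m/s.
x(14) = -3 + Σ Δx = -54 m.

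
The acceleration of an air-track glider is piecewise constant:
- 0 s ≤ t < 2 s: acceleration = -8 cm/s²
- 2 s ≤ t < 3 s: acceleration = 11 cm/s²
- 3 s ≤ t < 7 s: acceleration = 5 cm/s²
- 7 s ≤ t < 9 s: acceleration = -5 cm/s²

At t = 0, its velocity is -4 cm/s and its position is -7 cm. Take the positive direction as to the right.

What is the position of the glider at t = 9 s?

-29.5 cm

On each constant-a segment, Δv = aΔt and Δx = v₀Δt + ½aΔt²; chain segment to segment.
0–2 s: v starts -4 cm/s; Δx = -4·2 + ½·-8·2² = -24 cm; v ends -20 cm/s.
2–3 s: v starts -20 cm/s; Δx = -20·1 + ½·11·1² = -14.5 cm; v ends -9 cm/s.
3–7 s: v starts -9 cm/s; Δx = -9·4 + ½·5·4² = 4 cm; v ends 11 cm/s.
7–9 s: v starts 11 cm/s; Δx = 11·2 + ½·-5·2² = 12 cm; v ends 1 cm/s.
x(9) = -7 + Σ Δx = -29.5 cm.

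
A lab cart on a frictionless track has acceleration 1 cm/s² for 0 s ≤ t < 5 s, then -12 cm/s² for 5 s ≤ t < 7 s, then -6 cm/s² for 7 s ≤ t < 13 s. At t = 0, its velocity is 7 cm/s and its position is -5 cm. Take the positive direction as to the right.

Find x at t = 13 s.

On each constant-a segment, Δv = aΔt and Δx = v₀Δt + ½aΔt²; chain segment to segment.
0–5 s: v starts 7 cm/s; Δx = 7·5 + ½·1·5² = 47.5 cm; v ends 12 cm/s.
5–7 s: v starts 12 cm/s; Δx = 12·2 + ½·-12·2² = 0 cm; v ends -12 cm/s.
7–13 s: v starts -12 cm/s; Δx = -12·6 + ½·-6·6² = -180 cm; v ends -48 cm/s.
x(13) = -5 + Σ Δx = -137.5 cm.

-137.5 cm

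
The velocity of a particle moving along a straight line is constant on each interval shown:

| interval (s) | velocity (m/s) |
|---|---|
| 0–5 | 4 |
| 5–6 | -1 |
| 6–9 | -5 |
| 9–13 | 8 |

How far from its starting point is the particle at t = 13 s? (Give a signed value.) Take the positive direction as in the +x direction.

Displacement is the signed area under the v-t curve.
0–5 s: 4 × 5 = 20 m
5–6 s: -1 × 1 = -1 m
6–9 s: -5 × 3 = -15 m
9–13 s: 8 × 4 = 32 m
Net displacement = 36 m

36 m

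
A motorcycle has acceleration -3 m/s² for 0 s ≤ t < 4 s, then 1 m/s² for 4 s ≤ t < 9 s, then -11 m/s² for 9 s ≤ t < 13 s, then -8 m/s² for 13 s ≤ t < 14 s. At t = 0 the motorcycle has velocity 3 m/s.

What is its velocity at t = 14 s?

-56 m/s

Δv equals the area under the a-t graph; then v = v₀ + Δv.
0–4 s: -3 × 4 = -12 m/s
4–9 s: 1 × 5 = 5 m/s
9–13 s: -11 × 4 = -44 m/s
13–14 s: -8 × 1 = -8 m/s
Δv = -59 m/s, so v(14) = 3 + (-59) = -56 m/s.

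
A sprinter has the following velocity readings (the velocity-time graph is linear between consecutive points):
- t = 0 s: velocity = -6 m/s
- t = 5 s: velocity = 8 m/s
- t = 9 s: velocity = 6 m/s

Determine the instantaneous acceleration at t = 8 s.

-0.5 m/s²

Acceleration is the slope of the v-t graph on 5–9 s: (6 − 8)/(9 − 5) = -0.5 m/s².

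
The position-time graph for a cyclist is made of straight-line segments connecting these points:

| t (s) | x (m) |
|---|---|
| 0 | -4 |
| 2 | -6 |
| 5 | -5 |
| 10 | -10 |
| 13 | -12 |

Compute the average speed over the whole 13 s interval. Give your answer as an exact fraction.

10/13 m/s

Average speed = (total path length)/(elapsed time); on a piecewise-linear x-t graph the path length is Σ|Δx|.
0–2 s: |Δx| = |-6 − -4| = 2 m
2–5 s: |Δx| = |-5 − -6| = 1 m
5–10 s: |Δx| = |-10 − -5| = 5 m
10–13 s: |Δx| = |-12 − -10| = 2 m
Total path = 10 m; average speed = 10/13 = 10/13 m/s.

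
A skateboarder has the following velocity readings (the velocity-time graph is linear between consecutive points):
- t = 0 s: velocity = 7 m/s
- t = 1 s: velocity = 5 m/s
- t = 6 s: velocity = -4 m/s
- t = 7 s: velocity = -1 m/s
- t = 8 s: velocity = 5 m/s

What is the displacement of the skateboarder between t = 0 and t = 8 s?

8 m

Displacement is the signed area under the v-t curve.
0–1 s: ½(7 + 5)(1) = 6 m
1–6 s: ½(5 + -4)(5) = 2.5 m
6–7 s: ½(-4 + -1)(1) = -2.5 m
7–8 s: ½(-1 + 5)(1) = 2 m
Net displacement = 8 m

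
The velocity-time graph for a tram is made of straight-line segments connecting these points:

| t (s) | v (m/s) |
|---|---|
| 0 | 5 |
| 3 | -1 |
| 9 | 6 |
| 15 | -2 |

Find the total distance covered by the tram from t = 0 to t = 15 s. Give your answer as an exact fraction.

Distance (not displacement) is the total path length: add the absolute areas under v-t.
0–3 s: v = 0 at t = 2.5 s; triangle areas 6.25 + 0.25 = 6.5 m
3–9 s: v = 0 at t = 27/7 s; triangle areas 3/7 + 108/7 = 111/7 m
9–15 s: v = 0 at t = 13.5 s; triangle areas 13.5 + 1.5 = 15 m
Total distance = 523/14 m

523/14 m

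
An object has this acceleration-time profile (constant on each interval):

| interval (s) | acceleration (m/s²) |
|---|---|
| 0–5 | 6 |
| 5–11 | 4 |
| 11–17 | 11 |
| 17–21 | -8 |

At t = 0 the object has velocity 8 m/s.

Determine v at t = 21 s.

Δv equals the area under the a-t graph; then v = v₀ + Δv.
0–5 s: 6 × 5 = 30 m/s
5–11 s: 4 × 6 = 24 m/s
11–17 s: 11 × 6 = 66 m/s
17–21 s: -8 × 4 = -32 m/s
Δv = 88 m/s, so v(21) = 8 + (88) = 96 m/s.

96 m/s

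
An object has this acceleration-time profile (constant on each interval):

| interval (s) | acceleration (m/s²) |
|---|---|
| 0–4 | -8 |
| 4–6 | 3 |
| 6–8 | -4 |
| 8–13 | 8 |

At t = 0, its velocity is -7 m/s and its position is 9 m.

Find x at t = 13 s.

On each constant-a segment, Δv = aΔt and Δx = v₀Δt + ½aΔt²; chain segment to segment.
0–4 s: v starts -7 m/s; Δx = -7·4 + ½·-8·4² = -92 m; v ends -39 m/s.
4–6 s: v starts -39 m/s; Δx = -39·2 + ½·3·2² = -72 m; v ends -33 m/s.
6–8 s: v starts -33 m/s; Δx = -33·2 + ½·-4·2² = -74 m; v ends -41 m/s.
8–13 s: v starts -41 m/s; Δx = -41·5 + ½·8·5² = -105 m; v ends -1 m/s.
x(13) = 9 + Σ Δx = -334 m.

-334 m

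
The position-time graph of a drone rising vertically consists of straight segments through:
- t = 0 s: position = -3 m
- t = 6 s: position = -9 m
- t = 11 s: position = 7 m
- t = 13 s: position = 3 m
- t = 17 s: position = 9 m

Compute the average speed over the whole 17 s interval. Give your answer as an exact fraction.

32/17 m/s

Average speed = (total path length)/(elapsed time); on a piecewise-linear x-t graph the path length is Σ|Δx|.
0–6 s: |Δx| = |-9 − -3| = 6 m
6–11 s: |Δx| = |7 − -9| = 16 m
11–13 s: |Δx| = |3 − 7| = 4 m
13–17 s: |Δx| = |9 − 3| = 6 m
Total path = 32 m; average speed = 32/17 = 32/17 m/s.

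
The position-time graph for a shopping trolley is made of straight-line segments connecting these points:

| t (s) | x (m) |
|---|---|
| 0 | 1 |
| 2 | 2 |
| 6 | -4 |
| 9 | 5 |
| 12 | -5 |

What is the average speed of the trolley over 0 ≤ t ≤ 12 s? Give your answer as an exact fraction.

13/6 m/s

Average speed = (total path length)/(elapsed time); on a piecewise-linear x-t graph the path length is Σ|Δx|.
0–2 s: |Δx| = |2 − 1| = 1 m
2–6 s: |Δx| = |-4 − 2| = 6 m
6–9 s: |Δx| = |5 − -4| = 9 m
9–12 s: |Δx| = |-5 − 5| = 10 m
Total path = 26 m; average speed = 26/12 = 13/6 m/s.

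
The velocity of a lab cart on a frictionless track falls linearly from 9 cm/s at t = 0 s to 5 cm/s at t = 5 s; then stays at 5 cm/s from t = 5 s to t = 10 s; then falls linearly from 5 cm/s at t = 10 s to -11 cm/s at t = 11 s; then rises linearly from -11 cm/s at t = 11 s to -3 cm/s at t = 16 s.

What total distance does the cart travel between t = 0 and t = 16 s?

Distance (not displacement) is the total path length: add the absolute areas under v-t.
0–5 s: |½(9 + 5)(5)| = 35 cm
5–10 s: |5| × 5 = 25 cm
10–11 s: v = 0 at t = 10.3125 s; triangle areas 0.78125 + 3.78125 = 4.5625 cm
11–16 s: |½(-11 + -3)(5)| = 35 cm
Total distance = 99.5625 cm

99.5625 cm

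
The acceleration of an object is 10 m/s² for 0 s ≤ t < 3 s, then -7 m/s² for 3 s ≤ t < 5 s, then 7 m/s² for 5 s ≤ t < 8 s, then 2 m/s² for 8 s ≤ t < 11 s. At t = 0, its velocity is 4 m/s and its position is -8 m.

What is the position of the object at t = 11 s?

On each constant-a segment, Δv = aΔt and Δx = v₀Δt + ½aΔt²; chain segment to segment.
0–3 s: v starts 4 m/s; Δx = 4·3 + ½·10·3² = 57 m; v ends 34 m/s.
3–5 s: v starts 34 m/s; Δx = 34·2 + ½·-7·2² = 54 m; v ends 20 m/s.
5–8 s: v starts 20 m/s; Δx = 20·3 + ½·7·3² = 91.5 m; v ends 41 m/s.
8–11 s: v starts 41 m/s; Δx = 41·3 + ½·2·3² = 132 m; v ends 47 m/s.
x(11) = -8 + Σ Δx = 326.5 m.

326.5 m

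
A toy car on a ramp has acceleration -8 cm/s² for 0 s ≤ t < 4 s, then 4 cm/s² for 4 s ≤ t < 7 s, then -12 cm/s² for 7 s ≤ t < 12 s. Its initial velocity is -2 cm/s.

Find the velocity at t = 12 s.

Δv equals the area under the a-t graph; then v = v₀ + Δv.
0–4 s: -8 × 4 = -32 cm/s
4–7 s: 4 × 3 = 12 cm/s
7–12 s: -12 × 5 = -60 cm/s
Δv = -80 cm/s, so v(12) = -2 + (-80) = -82 cm/s.

-82 cm/s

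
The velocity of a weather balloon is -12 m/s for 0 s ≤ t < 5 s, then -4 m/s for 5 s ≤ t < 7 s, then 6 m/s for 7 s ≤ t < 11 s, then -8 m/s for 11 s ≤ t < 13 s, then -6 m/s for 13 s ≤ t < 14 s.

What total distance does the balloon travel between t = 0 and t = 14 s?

Distance (not displacement) is the total path length: add the absolute areas under v-t.
0–5 s: |-12| × 5 = 60 m
5–7 s: |-4| × 2 = 8 m
7–11 s: |6| × 4 = 24 m
11–13 s: |-8| × 2 = 16 m
13–14 s: |-6| × 1 = 6 m
Total distance = 114 m

114 m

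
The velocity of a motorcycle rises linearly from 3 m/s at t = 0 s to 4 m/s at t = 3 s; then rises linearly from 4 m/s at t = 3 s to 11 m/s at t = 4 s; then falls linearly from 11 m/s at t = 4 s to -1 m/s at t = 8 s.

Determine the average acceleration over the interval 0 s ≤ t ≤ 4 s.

2 m/s²

Average acceleration = Δv/Δt = (11 − 3)/(4 − 0) = 2 m/s².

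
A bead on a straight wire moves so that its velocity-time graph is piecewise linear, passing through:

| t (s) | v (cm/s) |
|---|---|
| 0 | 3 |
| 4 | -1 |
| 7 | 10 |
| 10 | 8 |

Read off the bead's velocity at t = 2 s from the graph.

On 0–4 s the graph is linear from 3 to -1 cm/s: v(2) = 3 + (-1 − 3)·(2 − 0)/(4 − 0) = 1 cm/s.

1 cm/s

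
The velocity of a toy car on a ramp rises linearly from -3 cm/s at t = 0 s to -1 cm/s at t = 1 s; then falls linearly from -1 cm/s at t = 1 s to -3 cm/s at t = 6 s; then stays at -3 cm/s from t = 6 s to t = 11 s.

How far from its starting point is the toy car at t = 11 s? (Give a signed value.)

Net displacement equals the area under the velocity-time graph (areas below the axis count negative).
0–1 s: ½(-3 + -1)(1) = -2 cm
1–6 s: ½(-1 + -3)(5) = -10 cm
6–11 s: -3 × 5 = -15 cm
Net displacement = -27 cm

-27 cm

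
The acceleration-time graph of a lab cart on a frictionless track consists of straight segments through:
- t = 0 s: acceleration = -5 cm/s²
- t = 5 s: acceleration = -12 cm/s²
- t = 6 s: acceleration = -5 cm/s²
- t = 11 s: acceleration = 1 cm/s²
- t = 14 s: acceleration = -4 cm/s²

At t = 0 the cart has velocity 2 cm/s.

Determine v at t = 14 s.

Δv equals the area under the a-t graph; then v = v₀ + Δv.
0–5 s: ½(-5 + -12)(5) = -42.5 cm/s
5–6 s: ½(-12 + -5)(1) = -8.5 cm/s
6–11 s: ½(-5 + 1)(5) = -10 cm/s
11–14 s: ½(1 + -4)(3) = -4.5 cm/s
Δv = -65.5 cm/s, so v(14) = 2 + (-65.5) = -63.5 cm/s.

-63.5 cm/s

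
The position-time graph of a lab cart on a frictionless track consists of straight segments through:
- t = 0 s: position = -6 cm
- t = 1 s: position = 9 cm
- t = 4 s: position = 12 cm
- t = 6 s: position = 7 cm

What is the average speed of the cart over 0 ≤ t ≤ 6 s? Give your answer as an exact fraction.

Average speed = (total path length)/(elapsed time); on a piecewise-linear x-t graph the path length is Σ|Δx|.
0–1 s: |Δx| = |9 − -6| = 15 cm
1–4 s: |Δx| = |12 − 9| = 3 cm
4–6 s: |Δx| = |7 − 12| = 5 cm
Total path = 23 cm; average speed = 23/6 = 23/6 cm/s.

23/6 cm/s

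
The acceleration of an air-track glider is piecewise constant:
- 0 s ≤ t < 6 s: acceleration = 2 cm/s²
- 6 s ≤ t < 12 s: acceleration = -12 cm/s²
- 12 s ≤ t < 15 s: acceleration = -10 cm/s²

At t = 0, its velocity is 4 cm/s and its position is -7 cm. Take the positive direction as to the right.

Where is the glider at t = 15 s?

-280 cm

On each constant-a segment, Δv = aΔt and Δx = v₀Δt + ½aΔt²; chain segment to segment.
0–6 s: v starts 4 cm/s; Δx = 4·6 + ½·2·6² = 60 cm; v ends 16 cm/s.
6–12 s: v starts 16 cm/s; Δx = 16·6 + ½·-12·6² = -120 cm; v ends -56 cm/s.
12–15 s: v starts -56 cm/s; Δx = -56·3 + ½·-10·3² = -213 cm; v ends -86 cm/s.
x(15) = -7 + Σ Δx = -280 cm.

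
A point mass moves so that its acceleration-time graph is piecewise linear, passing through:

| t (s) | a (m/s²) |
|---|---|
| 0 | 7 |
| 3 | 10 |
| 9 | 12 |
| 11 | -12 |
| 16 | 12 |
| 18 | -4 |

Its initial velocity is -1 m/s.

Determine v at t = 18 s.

Δv equals the area under the a-t graph; then v = v₀ + Δv.
0–3 s: ½(7 + 10)(3) = 25.5 m/s
3–9 s: ½(10 + 12)(6) = 66 m/s
9–11 s: ½(12 + -12)(2) = 0 m/s
11–16 s: ½(-12 + 12)(5) = 0 m/s
16–18 s: ½(12 + -4)(2) = 8 m/s
Δv = 99.5 m/s, so v(18) = -1 + (99.5) = 98.5 m/s.

98.5 m/s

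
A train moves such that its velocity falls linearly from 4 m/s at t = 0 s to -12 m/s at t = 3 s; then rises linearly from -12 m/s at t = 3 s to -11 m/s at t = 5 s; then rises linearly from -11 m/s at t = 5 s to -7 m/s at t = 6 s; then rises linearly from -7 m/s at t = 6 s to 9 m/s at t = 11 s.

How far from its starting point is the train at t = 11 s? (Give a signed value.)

-39 m

Net displacement equals the area under the velocity-time graph (areas below the axis count negative).
0–3 s: ½(4 + -12)(3) = -12 m
3–5 s: ½(-12 + -11)(2) = -23 m
5–6 s: ½(-11 + -7)(1) = -9 m
6–11 s: ½(-7 + 9)(5) = 5 m
Net displacement = -39 m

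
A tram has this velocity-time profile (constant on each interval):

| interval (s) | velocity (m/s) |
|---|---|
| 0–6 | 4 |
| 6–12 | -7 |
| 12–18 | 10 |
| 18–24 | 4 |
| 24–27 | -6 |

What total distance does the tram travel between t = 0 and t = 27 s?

Total distance travelled is ∫|v| dt — sum the magnitudes of each area piece.
0–6 s: |4| × 6 = 24 m
6–12 s: |-7| × 6 = 42 m
12–18 s: |10| × 6 = 60 m
18–24 s: |4| × 6 = 24 m
24–27 s: |-6| × 3 = 18 m
Total distance = 168 m

168 m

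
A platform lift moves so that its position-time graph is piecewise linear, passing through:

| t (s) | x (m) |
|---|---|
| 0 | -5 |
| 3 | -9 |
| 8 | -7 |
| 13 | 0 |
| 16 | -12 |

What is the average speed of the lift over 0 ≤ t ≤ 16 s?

1.5625 m/s

Average speed = (total path length)/(elapsed time); on a piecewise-linear x-t graph the path length is Σ|Δx|.
0–3 s: |Δx| = |-9 − -5| = 4 m
3–8 s: |Δx| = |-7 − -9| = 2 m
8–13 s: |Δx| = |0 − -7| = 7 m
13–16 s: |Δx| = |-12 − 0| = 12 m
Total path = 25 m; average speed = 25/16 = 1.5625 m/s.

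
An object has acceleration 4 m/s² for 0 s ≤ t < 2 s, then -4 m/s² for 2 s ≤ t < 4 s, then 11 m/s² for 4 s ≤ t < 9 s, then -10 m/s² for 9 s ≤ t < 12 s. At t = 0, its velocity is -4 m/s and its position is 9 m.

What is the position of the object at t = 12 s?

On each constant-a segment, Δv = aΔt and Δx = v₀Δt + ½aΔt²; chain segment to segment.
0–2 s: v starts -4 m/s; Δx = -4·2 + ½·4·2² = 0 m; v ends 4 m/s.
2–4 s: v starts 4 m/s; Δx = 4·2 + ½·-4·2² = 0 m; v ends -4 m/s.
4–9 s: v starts -4 m/s; Δx = -4·5 + ½·11·5² = 117.5 m; v ends 51 m/s.
9–12 s: v starts 51 m/s; Δx = 51·3 + ½·-10·3² = 108 m; v ends 21 m/s.
x(12) = 9 + Σ Δx = 234.5 m.

234.5 m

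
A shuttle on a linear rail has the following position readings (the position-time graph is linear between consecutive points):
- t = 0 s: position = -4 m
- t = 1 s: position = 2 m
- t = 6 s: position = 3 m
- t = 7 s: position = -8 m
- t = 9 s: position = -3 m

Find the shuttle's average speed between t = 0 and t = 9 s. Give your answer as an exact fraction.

23/9 m/s

Average speed = (total path length)/(elapsed time); on a piecewise-linear x-t graph the path length is Σ|Δx|.
0–1 s: |Δx| = |2 − -4| = 6 m
1–6 s: |Δx| = |3 − 2| = 1 m
6–7 s: |Δx| = |-8 − 3| = 11 m
7–9 s: |Δx| = |-3 − -8| = 5 m
Total path = 23 m; average speed = 23/9 = 23/9 m/s.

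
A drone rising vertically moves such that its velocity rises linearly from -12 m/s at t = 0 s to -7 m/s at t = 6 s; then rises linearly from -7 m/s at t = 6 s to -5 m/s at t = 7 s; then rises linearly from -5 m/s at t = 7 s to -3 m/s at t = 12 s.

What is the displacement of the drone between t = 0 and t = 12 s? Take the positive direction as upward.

-83 m

Net displacement equals the area under the velocity-time graph (areas below the axis count negative).
0–6 s: ½(-12 + -7)(6) = -57 m
6–7 s: ½(-7 + -5)(1) = -6 m
7–12 s: ½(-5 + -3)(5) = -20 m
Net displacement = -83 m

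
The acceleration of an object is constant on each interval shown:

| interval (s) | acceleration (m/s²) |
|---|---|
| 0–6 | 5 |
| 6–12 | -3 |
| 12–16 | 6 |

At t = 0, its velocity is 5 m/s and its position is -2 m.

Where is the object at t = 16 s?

On each constant-a segment, Δv = aΔt and Δx = v₀Δt + ½aΔt²; chain segment to segment.
0–6 s: v starts 5 m/s; Δx = 5·6 + ½·5·6² = 120 m; v ends 35 m/s.
6–12 s: v starts 35 m/s; Δx = 35·6 + ½·-3·6² = 156 m; v ends 17 m/s.
12–16 s: v starts 17 m/s; Δx = 17·4 + ½·6·4² = 116 m; v ends 41 m/s.
x(16) = -2 + Σ Δx = 390 m.

390 m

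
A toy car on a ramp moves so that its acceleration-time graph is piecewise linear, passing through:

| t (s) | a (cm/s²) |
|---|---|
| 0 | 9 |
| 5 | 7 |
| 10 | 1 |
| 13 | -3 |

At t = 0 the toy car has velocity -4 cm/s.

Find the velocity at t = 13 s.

Δv equals the area under the a-t graph; then v = v₀ + Δv.
0–5 s: ½(9 + 7)(5) = 40 cm/s
5–10 s: ½(7 + 1)(5) = 20 cm/s
10–13 s: ½(1 + -3)(3) = -3 cm/s
Δv = 57 cm/s, so v(13) = -4 + (57) = 53 cm/s.

53 cm/s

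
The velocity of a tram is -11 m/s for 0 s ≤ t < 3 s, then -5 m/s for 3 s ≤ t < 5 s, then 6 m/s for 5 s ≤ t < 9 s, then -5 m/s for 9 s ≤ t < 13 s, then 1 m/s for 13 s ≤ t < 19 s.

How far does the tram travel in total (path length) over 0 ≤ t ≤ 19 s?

93 m

Total distance travelled is ∫|v| dt — sum the magnitudes of each area piece.
0–3 s: |-11| × 3 = 33 m
3–5 s: |-5| × 2 = 10 m
5–9 s: |6| × 4 = 24 m
9–13 s: |-5| × 4 = 20 m
13–19 s: |1| × 6 = 6 m
Total distance = 93 m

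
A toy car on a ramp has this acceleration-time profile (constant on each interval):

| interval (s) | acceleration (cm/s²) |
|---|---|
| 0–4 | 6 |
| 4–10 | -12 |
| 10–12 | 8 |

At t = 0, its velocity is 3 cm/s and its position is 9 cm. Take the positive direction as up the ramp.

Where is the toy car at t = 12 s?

On each constant-a segment, Δv = aΔt and Δx = v₀Δt + ½aΔt²; chain segment to segment.
0–4 s: v starts 3 cm/s; Δx = 3·4 + ½·6·4² = 60 cm; v ends 27 cm/s.
4–10 s: v starts 27 cm/s; Δx = 27·6 + ½·-12·6² = -54 cm; v ends -45 cm/s.
10–12 s: v starts -45 cm/s; Δx = -45·2 + ½·8·2² = -74 cm; v ends -29 cm/s.
x(12) = 9 + Σ Δx = -59 cm.

-59 cm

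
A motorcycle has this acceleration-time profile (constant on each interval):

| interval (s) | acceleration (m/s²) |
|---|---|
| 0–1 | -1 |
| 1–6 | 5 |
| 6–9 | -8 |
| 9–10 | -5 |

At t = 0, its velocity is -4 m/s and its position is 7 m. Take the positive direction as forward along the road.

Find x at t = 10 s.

On each constant-a segment, Δv = aΔt and Δx = v₀Δt + ½aΔt²; chain segment to segment.
0–1 s: v starts -4 m/s; Δx = -4·1 + ½·-1·1² = -4.5 m; v ends -5 m/s.
1–6 s: v starts -5 m/s; Δx = -5·5 + ½·5·5² = 37.5 m; v ends 20 m/s.
6–9 s: v starts 20 m/s; Δx = 20·3 + ½·-8·3² = 24 m; v ends -4 m/s.
9–10 s: v starts -4 m/s; Δx = -4·1 + ½·-5·1² = -6.5 m; v ends -9 m/s.
x(10) = 7 + Σ Δx = 57.5 m.

57.5 m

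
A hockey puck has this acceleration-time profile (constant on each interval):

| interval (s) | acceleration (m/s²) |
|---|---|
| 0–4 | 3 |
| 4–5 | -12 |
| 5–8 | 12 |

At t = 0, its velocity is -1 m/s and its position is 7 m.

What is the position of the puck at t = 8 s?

83 m

On each constant-a segment, Δv = aΔt and Δx = v₀Δt + ½aΔt²; chain segment to segment.
0–4 s: v starts -1 m/s; Δx = -1·4 + ½·3·4² = 20 m; v ends 11 m/s.
4–5 s: v starts 11 m/s; Δx = 11·1 + ½·-12·1² = 5 m; v ends -1 m/s.
5–8 s: v starts -1 m/s; Δx = -1·3 + ½·12·3² = 51 m; v ends 35 m/s.
x(8) = 7 + Σ Δx = 83 m.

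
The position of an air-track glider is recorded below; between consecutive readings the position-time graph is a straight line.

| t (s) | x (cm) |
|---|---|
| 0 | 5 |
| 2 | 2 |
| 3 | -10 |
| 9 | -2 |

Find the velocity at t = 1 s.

Velocity is the slope of the x-t graph on 0–2 s: (2 − 5)/(2 − 0) = -1.5 cm/s.

-1.5 cm/s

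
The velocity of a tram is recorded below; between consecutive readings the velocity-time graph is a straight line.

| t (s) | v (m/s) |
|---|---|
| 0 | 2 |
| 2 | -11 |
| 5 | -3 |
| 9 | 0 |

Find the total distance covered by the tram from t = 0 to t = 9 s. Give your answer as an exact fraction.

Total distance travelled is ∫|v| dt — sum the magnitudes of each area piece.
0–2 s: v = 0 at t = 4/13 s; triangle areas 4/13 + 121/13 = 125/13 m
2–5 s: |½(-11 + -3)(3)| = 21 m
5–9 s: |½(-3 + 0)(4)| = 6 m
Total distance = 476/13 m

476/13 m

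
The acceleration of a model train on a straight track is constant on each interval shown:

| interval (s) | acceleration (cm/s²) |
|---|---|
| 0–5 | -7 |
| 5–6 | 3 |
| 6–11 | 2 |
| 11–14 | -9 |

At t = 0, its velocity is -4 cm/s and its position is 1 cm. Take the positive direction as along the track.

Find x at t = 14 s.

On each constant-a segment, Δv = aΔt and Δx = v₀Δt + ½aΔt²; chain segment to segment.
0–5 s: v starts -4 cm/s; Δx = -4·5 + ½·-7·5² = -107.5 cm; v ends -39 cm/s.
5–6 s: v starts -39 cm/s; Δx = -39·1 + ½·3·1² = -37.5 cm; v ends -36 cm/s.
6–11 s: v starts -36 cm/s; Δx = -36·5 + ½·2·5² = -155 cm; v ends -26 cm/s.
11–14 s: v starts -26 cm/s; Δx = -26·3 + ½·-9·3² = -118.5 cm; v ends -53 cm/s.
x(14) = 1 + Σ Δx = -417.5 cm.

-417.5 cm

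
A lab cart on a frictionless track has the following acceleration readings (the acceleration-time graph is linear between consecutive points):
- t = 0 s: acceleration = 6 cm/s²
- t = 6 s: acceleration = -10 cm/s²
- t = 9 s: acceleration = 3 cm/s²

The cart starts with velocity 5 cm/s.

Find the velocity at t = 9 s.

Δv equals the area under the a-t graph; then v = v₀ + Δv.
0–6 s: ½(6 + -10)(6) = -12 cm/s
6–9 s: ½(-10 + 3)(3) = -10.5 cm/s
Δv = -22.5 cm/s, so v(9) = 5 + (-22.5) = -17.5 cm/s.

-17.5 cm/s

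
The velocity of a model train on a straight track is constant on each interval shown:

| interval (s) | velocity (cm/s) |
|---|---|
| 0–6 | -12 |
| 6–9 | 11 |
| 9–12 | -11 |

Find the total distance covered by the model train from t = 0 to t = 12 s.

Distance (not displacement) is the total path length: add the absolute areas under v-t.
0–6 s: |-12| × 6 = 72 cm
6–9 s: |11| × 3 = 33 cm
9–12 s: |-11| × 3 = 33 cm
Total distance = 138 cm

138 cm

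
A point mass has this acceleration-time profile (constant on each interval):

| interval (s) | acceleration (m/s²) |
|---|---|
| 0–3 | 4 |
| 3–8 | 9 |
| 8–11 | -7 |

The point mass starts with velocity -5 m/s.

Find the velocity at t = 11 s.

31 m/s

Δv equals the area under the a-t graph; then v = v₀ + Δv.
0–3 s: 4 × 3 = 12 m/s
3–8 s: 9 × 5 = 45 m/s
8–11 s: -7 × 3 = -21 m/s
Δv = 36 m/s, so v(11) = -5 + (36) = 31 m/s.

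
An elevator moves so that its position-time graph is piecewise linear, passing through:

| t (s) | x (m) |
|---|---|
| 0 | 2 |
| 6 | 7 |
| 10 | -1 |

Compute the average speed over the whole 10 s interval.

Average speed = (total path length)/(elapsed time); on a piecewise-linear x-t graph the path length is Σ|Δx|.
0–6 s: |Δx| = |7 − 2| = 5 m
6–10 s: |Δx| = |-1 − 7| = 8 m
Total path = 13 m; average speed = 13/10 = 1.3 m/s.

1.3 m/s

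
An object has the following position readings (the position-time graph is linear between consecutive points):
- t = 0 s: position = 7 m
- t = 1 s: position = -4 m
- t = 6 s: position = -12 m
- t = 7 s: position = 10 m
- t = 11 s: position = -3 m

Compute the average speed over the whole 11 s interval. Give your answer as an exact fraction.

Average speed = (total path length)/(elapsed time); on a piecewise-linear x-t graph the path length is Σ|Δx|.
0–1 s: |Δx| = |-4 − 7| = 11 m
1–6 s: |Δx| = |-12 − -4| = 8 m
6–7 s: |Δx| = |10 − -12| = 22 m
7–11 s: |Δx| = |-3 − 10| = 13 m
Total path = 54 m; average speed = 54/11 = 54/11 m/s.

54/11 m/s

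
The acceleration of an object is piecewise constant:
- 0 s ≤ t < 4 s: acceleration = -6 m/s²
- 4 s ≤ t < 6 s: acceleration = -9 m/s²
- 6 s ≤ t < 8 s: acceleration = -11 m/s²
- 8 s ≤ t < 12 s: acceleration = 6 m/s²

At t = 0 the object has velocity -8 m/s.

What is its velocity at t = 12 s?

-48 m/s

Δv equals the area under the a-t graph; then v = v₀ + Δv.
0–4 s: -6 × 4 = -24 m/s
4–6 s: -9 × 2 = -18 m/s
6–8 s: -11 × 2 = -22 m/s
8–12 s: 6 × 4 = 24 m/s
Δv = -40 m/s, so v(12) = -8 + (-40) = -48 m/s.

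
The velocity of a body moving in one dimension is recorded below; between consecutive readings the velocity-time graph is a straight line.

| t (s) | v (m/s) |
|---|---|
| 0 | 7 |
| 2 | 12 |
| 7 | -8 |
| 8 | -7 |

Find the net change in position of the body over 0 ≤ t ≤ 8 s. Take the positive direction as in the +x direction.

21.5 m

Net displacement equals the area under the velocity-time graph (areas below the axis count negative).
0–2 s: ½(7 + 12)(2) = 19 m
2–7 s: ½(12 + -8)(5) = 10 m
7–8 s: ½(-8 + -7)(1) = -7.5 m
Net displacement = 21.5 m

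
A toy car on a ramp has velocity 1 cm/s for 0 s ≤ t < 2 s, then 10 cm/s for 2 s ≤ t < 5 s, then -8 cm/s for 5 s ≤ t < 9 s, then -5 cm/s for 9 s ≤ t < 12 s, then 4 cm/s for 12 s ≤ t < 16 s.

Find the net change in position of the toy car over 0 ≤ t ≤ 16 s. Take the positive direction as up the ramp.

Net displacement equals the area under the velocity-time graph (areas below the axis count negative).
0–2 s: 1 × 2 = 2 cm
2–5 s: 10 × 3 = 30 cm
5–9 s: -8 × 4 = -32 cm
9–12 s: -5 × 3 = -15 cm
12–16 s: 4 × 4 = 16 cm
Net displacement = 1 cm

1 cm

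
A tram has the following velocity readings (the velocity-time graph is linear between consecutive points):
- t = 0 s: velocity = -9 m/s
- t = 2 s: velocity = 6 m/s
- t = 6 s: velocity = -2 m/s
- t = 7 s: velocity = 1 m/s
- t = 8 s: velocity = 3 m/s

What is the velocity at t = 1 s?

-1.5 m/s

On 0–2 s the graph is linear from -9 to 6 m/s: v(1) = -9 + (6 − -9)·(1 − 0)/(2 − 0) = -1.5 m/s.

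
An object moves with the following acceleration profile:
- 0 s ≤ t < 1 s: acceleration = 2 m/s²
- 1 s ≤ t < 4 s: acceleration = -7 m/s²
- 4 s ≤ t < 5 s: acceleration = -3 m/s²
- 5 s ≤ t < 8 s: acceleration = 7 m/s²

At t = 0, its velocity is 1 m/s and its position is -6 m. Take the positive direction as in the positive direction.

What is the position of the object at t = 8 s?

-77.5 m

On each constant-a segment, Δv = aΔt and Δx = v₀Δt + ½aΔt²; chain segment to segment.
0–1 s: v starts 1 m/s; Δx = 1·1 + ½·2·1² = 2 m; v ends 3 m/s.
1–4 s: v starts 3 m/s; Δx = 3·3 + ½·-7·3² = -22.5 m; v ends -18 m/s.
4–5 s: v starts -18 m/s; Δx = -18·1 + ½·-3·1² = -19.5 m; v ends -21 m/s.
5–8 s: v starts -21 m/s; Δx = -21·3 + ½·7·3² = -31.5 m; v ends 0 m/s.
x(8) = -6 + Σ Δx = -77.5 m.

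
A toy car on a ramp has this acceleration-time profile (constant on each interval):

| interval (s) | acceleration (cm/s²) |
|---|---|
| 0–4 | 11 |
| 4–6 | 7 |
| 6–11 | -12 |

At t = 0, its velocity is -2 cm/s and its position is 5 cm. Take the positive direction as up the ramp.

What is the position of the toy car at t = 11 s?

313 cm

On each constant-a segment, Δv = aΔt and Δx = v₀Δt + ½aΔt²; chain segment to segment.
0–4 s: v starts -2 cm/s; Δx = -2·4 + ½·11·4² = 80 cm; v ends 42 cm/s.
4–6 s: v starts 42 cm/s; Δx = 42·2 + ½·7·2² = 98 cm; v ends 56 cm/s.
6–11 s: v starts 56 cm/s; Δx = 56·5 + ½·-12·5² = 130 cm; v ends -4 cm/s.
x(11) = 5 + Σ Δx = 313 cm.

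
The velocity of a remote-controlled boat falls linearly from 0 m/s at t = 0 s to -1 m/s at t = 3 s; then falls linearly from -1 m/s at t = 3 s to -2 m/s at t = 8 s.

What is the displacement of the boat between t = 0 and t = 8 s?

Displacement is the signed area under the v-t curve.
0–3 s: ½(0 + -1)(3) = -1.5 m
3–8 s: ½(-1 + -2)(5) = -7.5 m
Net displacement = -9 m

-9 m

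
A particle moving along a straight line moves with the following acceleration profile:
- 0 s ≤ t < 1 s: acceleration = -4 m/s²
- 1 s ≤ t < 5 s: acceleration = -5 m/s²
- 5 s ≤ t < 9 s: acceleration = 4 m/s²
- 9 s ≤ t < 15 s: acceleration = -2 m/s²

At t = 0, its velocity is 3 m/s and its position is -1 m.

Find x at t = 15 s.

On each constant-a segment, Δv = aΔt and Δx = v₀Δt + ½aΔt²; chain segment to segment.
0–1 s: v starts 3 m/s; Δx = 3·1 + ½·-4·1² = 1 m; v ends -1 m/s.
1–5 s: v starts -1 m/s; Δx = -1·4 + ½·-5·4² = -44 m; v ends -21 m/s.
5–9 s: v starts -21 m/s; Δx = -21·4 + ½·4·4² = -52 m; v ends -5 m/s.
9–15 s: v starts -5 m/s; Δx = -5·6 + ½·-2·6² = -66 m; v ends -17 m/s.
x(15) = -1 + Σ Δx = -162 m.

-162 m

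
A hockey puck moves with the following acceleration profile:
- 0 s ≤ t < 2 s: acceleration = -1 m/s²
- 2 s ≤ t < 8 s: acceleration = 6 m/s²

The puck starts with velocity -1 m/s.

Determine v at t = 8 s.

33 m/s

Δv equals the area under the a-t graph; then v = v₀ + Δv.
0–2 s: -1 × 2 = -2 m/s
2–8 s: 6 × 6 = 36 m/s
Δv = 34 m/s, so v(8) = -1 + (34) = 33 m/s.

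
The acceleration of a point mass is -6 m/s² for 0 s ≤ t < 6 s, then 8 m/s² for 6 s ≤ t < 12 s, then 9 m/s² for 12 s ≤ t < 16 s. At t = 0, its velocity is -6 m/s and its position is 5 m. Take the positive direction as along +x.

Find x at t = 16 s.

On each constant-a segment, Δv = aΔt and Δx = v₀Δt + ½aΔt²; chain segment to segment.
0–6 s: v starts -6 m/s; Δx = -6·6 + ½·-6·6² = -144 m; v ends -42 m/s.
6–12 s: v starts -42 m/s; Δx = -42·6 + ½·8·6² = -108 m; v ends 6 m/s.
12–16 s: v starts 6 m/s; Δx = 6·4 + ½·9·4² = 96 m; v ends 42 m/s.
x(16) = 5 + Σ Δx = -151 m.

-151 m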